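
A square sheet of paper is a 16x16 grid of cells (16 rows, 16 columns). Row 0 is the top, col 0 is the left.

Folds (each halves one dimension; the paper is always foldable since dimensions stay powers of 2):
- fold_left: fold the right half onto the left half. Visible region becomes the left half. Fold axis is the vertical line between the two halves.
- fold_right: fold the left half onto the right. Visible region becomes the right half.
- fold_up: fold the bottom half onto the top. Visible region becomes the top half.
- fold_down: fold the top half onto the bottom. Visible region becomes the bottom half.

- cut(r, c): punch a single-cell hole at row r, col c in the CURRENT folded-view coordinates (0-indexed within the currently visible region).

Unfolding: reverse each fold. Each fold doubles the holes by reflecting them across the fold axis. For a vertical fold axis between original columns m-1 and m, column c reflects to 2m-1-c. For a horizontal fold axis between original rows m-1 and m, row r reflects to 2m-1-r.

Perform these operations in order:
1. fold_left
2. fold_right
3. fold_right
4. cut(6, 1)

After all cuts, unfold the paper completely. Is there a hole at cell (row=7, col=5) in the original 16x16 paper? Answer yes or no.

Answer: no

Derivation:
Op 1 fold_left: fold axis v@8; visible region now rows[0,16) x cols[0,8) = 16x8
Op 2 fold_right: fold axis v@4; visible region now rows[0,16) x cols[4,8) = 16x4
Op 3 fold_right: fold axis v@6; visible region now rows[0,16) x cols[6,8) = 16x2
Op 4 cut(6, 1): punch at orig (6,7); cuts so far [(6, 7)]; region rows[0,16) x cols[6,8) = 16x2
Unfold 1 (reflect across v@6): 2 holes -> [(6, 4), (6, 7)]
Unfold 2 (reflect across v@4): 4 holes -> [(6, 0), (6, 3), (6, 4), (6, 7)]
Unfold 3 (reflect across v@8): 8 holes -> [(6, 0), (6, 3), (6, 4), (6, 7), (6, 8), (6, 11), (6, 12), (6, 15)]
Holes: [(6, 0), (6, 3), (6, 4), (6, 7), (6, 8), (6, 11), (6, 12), (6, 15)]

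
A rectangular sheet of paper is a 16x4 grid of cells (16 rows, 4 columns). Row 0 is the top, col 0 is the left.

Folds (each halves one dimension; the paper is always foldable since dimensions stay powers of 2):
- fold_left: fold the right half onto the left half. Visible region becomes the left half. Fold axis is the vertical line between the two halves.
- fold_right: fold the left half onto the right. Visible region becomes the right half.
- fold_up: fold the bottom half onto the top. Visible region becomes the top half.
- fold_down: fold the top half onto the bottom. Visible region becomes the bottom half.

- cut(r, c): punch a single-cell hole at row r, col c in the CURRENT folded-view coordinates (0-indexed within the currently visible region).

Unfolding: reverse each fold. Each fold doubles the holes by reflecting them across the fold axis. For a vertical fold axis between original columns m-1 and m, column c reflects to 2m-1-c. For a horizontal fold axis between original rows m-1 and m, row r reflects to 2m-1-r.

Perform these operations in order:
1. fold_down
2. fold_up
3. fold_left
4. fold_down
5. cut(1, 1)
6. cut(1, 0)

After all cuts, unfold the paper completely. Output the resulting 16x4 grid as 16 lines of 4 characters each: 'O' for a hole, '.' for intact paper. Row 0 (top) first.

Answer: OOOO
....
....
OOOO
OOOO
....
....
OOOO
OOOO
....
....
OOOO
OOOO
....
....
OOOO

Derivation:
Op 1 fold_down: fold axis h@8; visible region now rows[8,16) x cols[0,4) = 8x4
Op 2 fold_up: fold axis h@12; visible region now rows[8,12) x cols[0,4) = 4x4
Op 3 fold_left: fold axis v@2; visible region now rows[8,12) x cols[0,2) = 4x2
Op 4 fold_down: fold axis h@10; visible region now rows[10,12) x cols[0,2) = 2x2
Op 5 cut(1, 1): punch at orig (11,1); cuts so far [(11, 1)]; region rows[10,12) x cols[0,2) = 2x2
Op 6 cut(1, 0): punch at orig (11,0); cuts so far [(11, 0), (11, 1)]; region rows[10,12) x cols[0,2) = 2x2
Unfold 1 (reflect across h@10): 4 holes -> [(8, 0), (8, 1), (11, 0), (11, 1)]
Unfold 2 (reflect across v@2): 8 holes -> [(8, 0), (8, 1), (8, 2), (8, 3), (11, 0), (11, 1), (11, 2), (11, 3)]
Unfold 3 (reflect across h@12): 16 holes -> [(8, 0), (8, 1), (8, 2), (8, 3), (11, 0), (11, 1), (11, 2), (11, 3), (12, 0), (12, 1), (12, 2), (12, 3), (15, 0), (15, 1), (15, 2), (15, 3)]
Unfold 4 (reflect across h@8): 32 holes -> [(0, 0), (0, 1), (0, 2), (0, 3), (3, 0), (3, 1), (3, 2), (3, 3), (4, 0), (4, 1), (4, 2), (4, 3), (7, 0), (7, 1), (7, 2), (7, 3), (8, 0), (8, 1), (8, 2), (8, 3), (11, 0), (11, 1), (11, 2), (11, 3), (12, 0), (12, 1), (12, 2), (12, 3), (15, 0), (15, 1), (15, 2), (15, 3)]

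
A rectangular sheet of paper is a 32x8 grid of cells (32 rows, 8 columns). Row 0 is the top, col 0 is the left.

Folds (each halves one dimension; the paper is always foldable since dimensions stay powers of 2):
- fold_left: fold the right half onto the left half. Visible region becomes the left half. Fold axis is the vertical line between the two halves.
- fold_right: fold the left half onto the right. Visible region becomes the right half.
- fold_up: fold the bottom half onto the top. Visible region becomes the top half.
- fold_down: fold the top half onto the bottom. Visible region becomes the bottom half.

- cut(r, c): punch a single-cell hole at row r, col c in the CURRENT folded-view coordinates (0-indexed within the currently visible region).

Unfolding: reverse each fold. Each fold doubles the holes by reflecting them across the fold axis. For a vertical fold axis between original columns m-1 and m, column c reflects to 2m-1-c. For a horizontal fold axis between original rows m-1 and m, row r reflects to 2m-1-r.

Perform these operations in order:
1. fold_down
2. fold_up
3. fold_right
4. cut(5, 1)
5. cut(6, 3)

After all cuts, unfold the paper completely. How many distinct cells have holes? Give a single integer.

Answer: 16

Derivation:
Op 1 fold_down: fold axis h@16; visible region now rows[16,32) x cols[0,8) = 16x8
Op 2 fold_up: fold axis h@24; visible region now rows[16,24) x cols[0,8) = 8x8
Op 3 fold_right: fold axis v@4; visible region now rows[16,24) x cols[4,8) = 8x4
Op 4 cut(5, 1): punch at orig (21,5); cuts so far [(21, 5)]; region rows[16,24) x cols[4,8) = 8x4
Op 5 cut(6, 3): punch at orig (22,7); cuts so far [(21, 5), (22, 7)]; region rows[16,24) x cols[4,8) = 8x4
Unfold 1 (reflect across v@4): 4 holes -> [(21, 2), (21, 5), (22, 0), (22, 7)]
Unfold 2 (reflect across h@24): 8 holes -> [(21, 2), (21, 5), (22, 0), (22, 7), (25, 0), (25, 7), (26, 2), (26, 5)]
Unfold 3 (reflect across h@16): 16 holes -> [(5, 2), (5, 5), (6, 0), (6, 7), (9, 0), (9, 7), (10, 2), (10, 5), (21, 2), (21, 5), (22, 0), (22, 7), (25, 0), (25, 7), (26, 2), (26, 5)]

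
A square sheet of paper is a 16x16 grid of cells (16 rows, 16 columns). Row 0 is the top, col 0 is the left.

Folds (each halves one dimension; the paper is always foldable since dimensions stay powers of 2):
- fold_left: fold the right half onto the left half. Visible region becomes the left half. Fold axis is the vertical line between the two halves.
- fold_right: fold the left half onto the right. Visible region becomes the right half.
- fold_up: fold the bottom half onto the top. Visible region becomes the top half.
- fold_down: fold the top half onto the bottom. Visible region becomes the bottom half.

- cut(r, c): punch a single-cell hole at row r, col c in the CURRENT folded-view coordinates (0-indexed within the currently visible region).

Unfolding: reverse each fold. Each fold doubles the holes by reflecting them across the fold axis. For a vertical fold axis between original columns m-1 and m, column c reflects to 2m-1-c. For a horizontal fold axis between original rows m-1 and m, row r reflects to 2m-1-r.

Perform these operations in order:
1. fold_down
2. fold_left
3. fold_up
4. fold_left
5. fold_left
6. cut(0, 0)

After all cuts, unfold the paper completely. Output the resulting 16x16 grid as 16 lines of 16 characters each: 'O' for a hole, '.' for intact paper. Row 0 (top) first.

Answer: O..OO..OO..OO..O
................
................
................
................
................
................
O..OO..OO..OO..O
O..OO..OO..OO..O
................
................
................
................
................
................
O..OO..OO..OO..O

Derivation:
Op 1 fold_down: fold axis h@8; visible region now rows[8,16) x cols[0,16) = 8x16
Op 2 fold_left: fold axis v@8; visible region now rows[8,16) x cols[0,8) = 8x8
Op 3 fold_up: fold axis h@12; visible region now rows[8,12) x cols[0,8) = 4x8
Op 4 fold_left: fold axis v@4; visible region now rows[8,12) x cols[0,4) = 4x4
Op 5 fold_left: fold axis v@2; visible region now rows[8,12) x cols[0,2) = 4x2
Op 6 cut(0, 0): punch at orig (8,0); cuts so far [(8, 0)]; region rows[8,12) x cols[0,2) = 4x2
Unfold 1 (reflect across v@2): 2 holes -> [(8, 0), (8, 3)]
Unfold 2 (reflect across v@4): 4 holes -> [(8, 0), (8, 3), (8, 4), (8, 7)]
Unfold 3 (reflect across h@12): 8 holes -> [(8, 0), (8, 3), (8, 4), (8, 7), (15, 0), (15, 3), (15, 4), (15, 7)]
Unfold 4 (reflect across v@8): 16 holes -> [(8, 0), (8, 3), (8, 4), (8, 7), (8, 8), (8, 11), (8, 12), (8, 15), (15, 0), (15, 3), (15, 4), (15, 7), (15, 8), (15, 11), (15, 12), (15, 15)]
Unfold 5 (reflect across h@8): 32 holes -> [(0, 0), (0, 3), (0, 4), (0, 7), (0, 8), (0, 11), (0, 12), (0, 15), (7, 0), (7, 3), (7, 4), (7, 7), (7, 8), (7, 11), (7, 12), (7, 15), (8, 0), (8, 3), (8, 4), (8, 7), (8, 8), (8, 11), (8, 12), (8, 15), (15, 0), (15, 3), (15, 4), (15, 7), (15, 8), (15, 11), (15, 12), (15, 15)]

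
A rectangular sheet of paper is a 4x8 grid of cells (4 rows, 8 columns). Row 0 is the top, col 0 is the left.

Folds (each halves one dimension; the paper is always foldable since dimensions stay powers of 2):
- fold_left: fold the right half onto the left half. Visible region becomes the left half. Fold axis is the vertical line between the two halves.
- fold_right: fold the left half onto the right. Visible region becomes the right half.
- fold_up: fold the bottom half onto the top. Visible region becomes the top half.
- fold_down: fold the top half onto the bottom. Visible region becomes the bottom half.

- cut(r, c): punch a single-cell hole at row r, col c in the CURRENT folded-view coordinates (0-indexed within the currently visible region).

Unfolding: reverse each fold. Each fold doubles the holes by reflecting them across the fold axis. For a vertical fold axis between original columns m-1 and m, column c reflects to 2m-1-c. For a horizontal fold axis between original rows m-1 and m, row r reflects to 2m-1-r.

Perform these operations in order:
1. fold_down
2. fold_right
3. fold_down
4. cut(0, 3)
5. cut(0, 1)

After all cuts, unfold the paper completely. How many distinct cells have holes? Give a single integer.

Op 1 fold_down: fold axis h@2; visible region now rows[2,4) x cols[0,8) = 2x8
Op 2 fold_right: fold axis v@4; visible region now rows[2,4) x cols[4,8) = 2x4
Op 3 fold_down: fold axis h@3; visible region now rows[3,4) x cols[4,8) = 1x4
Op 4 cut(0, 3): punch at orig (3,7); cuts so far [(3, 7)]; region rows[3,4) x cols[4,8) = 1x4
Op 5 cut(0, 1): punch at orig (3,5); cuts so far [(3, 5), (3, 7)]; region rows[3,4) x cols[4,8) = 1x4
Unfold 1 (reflect across h@3): 4 holes -> [(2, 5), (2, 7), (3, 5), (3, 7)]
Unfold 2 (reflect across v@4): 8 holes -> [(2, 0), (2, 2), (2, 5), (2, 7), (3, 0), (3, 2), (3, 5), (3, 7)]
Unfold 3 (reflect across h@2): 16 holes -> [(0, 0), (0, 2), (0, 5), (0, 7), (1, 0), (1, 2), (1, 5), (1, 7), (2, 0), (2, 2), (2, 5), (2, 7), (3, 0), (3, 2), (3, 5), (3, 7)]

Answer: 16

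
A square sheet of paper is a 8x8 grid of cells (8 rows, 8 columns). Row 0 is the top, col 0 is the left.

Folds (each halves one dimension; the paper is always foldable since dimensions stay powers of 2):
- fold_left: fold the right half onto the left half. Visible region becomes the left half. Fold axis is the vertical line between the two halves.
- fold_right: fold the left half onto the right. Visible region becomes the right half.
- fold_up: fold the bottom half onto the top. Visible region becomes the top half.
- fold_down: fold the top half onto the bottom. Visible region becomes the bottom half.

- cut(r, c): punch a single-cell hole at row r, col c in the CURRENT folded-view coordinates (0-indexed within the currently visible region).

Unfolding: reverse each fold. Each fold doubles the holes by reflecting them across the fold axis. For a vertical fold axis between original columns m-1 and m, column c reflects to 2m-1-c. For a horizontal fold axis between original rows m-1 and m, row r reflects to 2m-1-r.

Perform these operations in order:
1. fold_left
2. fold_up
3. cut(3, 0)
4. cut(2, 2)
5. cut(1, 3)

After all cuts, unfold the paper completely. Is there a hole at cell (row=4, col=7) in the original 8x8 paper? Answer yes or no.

Op 1 fold_left: fold axis v@4; visible region now rows[0,8) x cols[0,4) = 8x4
Op 2 fold_up: fold axis h@4; visible region now rows[0,4) x cols[0,4) = 4x4
Op 3 cut(3, 0): punch at orig (3,0); cuts so far [(3, 0)]; region rows[0,4) x cols[0,4) = 4x4
Op 4 cut(2, 2): punch at orig (2,2); cuts so far [(2, 2), (3, 0)]; region rows[0,4) x cols[0,4) = 4x4
Op 5 cut(1, 3): punch at orig (1,3); cuts so far [(1, 3), (2, 2), (3, 0)]; region rows[0,4) x cols[0,4) = 4x4
Unfold 1 (reflect across h@4): 6 holes -> [(1, 3), (2, 2), (3, 0), (4, 0), (5, 2), (6, 3)]
Unfold 2 (reflect across v@4): 12 holes -> [(1, 3), (1, 4), (2, 2), (2, 5), (3, 0), (3, 7), (4, 0), (4, 7), (5, 2), (5, 5), (6, 3), (6, 4)]
Holes: [(1, 3), (1, 4), (2, 2), (2, 5), (3, 0), (3, 7), (4, 0), (4, 7), (5, 2), (5, 5), (6, 3), (6, 4)]

Answer: yes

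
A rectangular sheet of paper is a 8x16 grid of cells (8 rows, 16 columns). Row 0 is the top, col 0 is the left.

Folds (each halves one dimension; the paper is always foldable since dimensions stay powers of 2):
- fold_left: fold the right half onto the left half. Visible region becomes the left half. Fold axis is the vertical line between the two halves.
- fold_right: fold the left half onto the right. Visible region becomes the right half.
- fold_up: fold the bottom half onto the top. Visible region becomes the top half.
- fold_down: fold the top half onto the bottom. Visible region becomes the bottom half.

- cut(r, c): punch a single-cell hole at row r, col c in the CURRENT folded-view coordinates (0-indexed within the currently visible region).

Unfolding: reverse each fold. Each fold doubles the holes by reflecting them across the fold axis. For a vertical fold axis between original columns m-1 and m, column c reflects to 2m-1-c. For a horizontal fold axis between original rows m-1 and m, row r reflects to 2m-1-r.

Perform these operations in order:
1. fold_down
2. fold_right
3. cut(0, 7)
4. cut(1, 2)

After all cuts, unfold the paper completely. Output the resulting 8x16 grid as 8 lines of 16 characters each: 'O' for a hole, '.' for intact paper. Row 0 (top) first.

Answer: ................
................
.....O....O.....
O..............O
O..............O
.....O....O.....
................
................

Derivation:
Op 1 fold_down: fold axis h@4; visible region now rows[4,8) x cols[0,16) = 4x16
Op 2 fold_right: fold axis v@8; visible region now rows[4,8) x cols[8,16) = 4x8
Op 3 cut(0, 7): punch at orig (4,15); cuts so far [(4, 15)]; region rows[4,8) x cols[8,16) = 4x8
Op 4 cut(1, 2): punch at orig (5,10); cuts so far [(4, 15), (5, 10)]; region rows[4,8) x cols[8,16) = 4x8
Unfold 1 (reflect across v@8): 4 holes -> [(4, 0), (4, 15), (5, 5), (5, 10)]
Unfold 2 (reflect across h@4): 8 holes -> [(2, 5), (2, 10), (3, 0), (3, 15), (4, 0), (4, 15), (5, 5), (5, 10)]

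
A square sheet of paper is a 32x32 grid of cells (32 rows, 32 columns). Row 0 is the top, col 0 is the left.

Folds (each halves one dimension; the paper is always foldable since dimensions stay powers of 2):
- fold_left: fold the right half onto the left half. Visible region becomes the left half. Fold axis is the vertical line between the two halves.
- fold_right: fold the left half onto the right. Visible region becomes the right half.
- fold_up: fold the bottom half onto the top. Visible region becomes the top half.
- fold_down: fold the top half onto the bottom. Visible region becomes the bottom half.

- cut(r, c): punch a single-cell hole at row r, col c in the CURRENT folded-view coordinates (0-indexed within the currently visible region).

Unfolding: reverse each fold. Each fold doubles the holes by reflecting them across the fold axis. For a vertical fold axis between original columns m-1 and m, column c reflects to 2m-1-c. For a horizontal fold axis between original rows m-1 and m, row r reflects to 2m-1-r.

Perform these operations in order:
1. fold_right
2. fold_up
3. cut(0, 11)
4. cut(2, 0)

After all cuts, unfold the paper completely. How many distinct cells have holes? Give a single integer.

Op 1 fold_right: fold axis v@16; visible region now rows[0,32) x cols[16,32) = 32x16
Op 2 fold_up: fold axis h@16; visible region now rows[0,16) x cols[16,32) = 16x16
Op 3 cut(0, 11): punch at orig (0,27); cuts so far [(0, 27)]; region rows[0,16) x cols[16,32) = 16x16
Op 4 cut(2, 0): punch at orig (2,16); cuts so far [(0, 27), (2, 16)]; region rows[0,16) x cols[16,32) = 16x16
Unfold 1 (reflect across h@16): 4 holes -> [(0, 27), (2, 16), (29, 16), (31, 27)]
Unfold 2 (reflect across v@16): 8 holes -> [(0, 4), (0, 27), (2, 15), (2, 16), (29, 15), (29, 16), (31, 4), (31, 27)]

Answer: 8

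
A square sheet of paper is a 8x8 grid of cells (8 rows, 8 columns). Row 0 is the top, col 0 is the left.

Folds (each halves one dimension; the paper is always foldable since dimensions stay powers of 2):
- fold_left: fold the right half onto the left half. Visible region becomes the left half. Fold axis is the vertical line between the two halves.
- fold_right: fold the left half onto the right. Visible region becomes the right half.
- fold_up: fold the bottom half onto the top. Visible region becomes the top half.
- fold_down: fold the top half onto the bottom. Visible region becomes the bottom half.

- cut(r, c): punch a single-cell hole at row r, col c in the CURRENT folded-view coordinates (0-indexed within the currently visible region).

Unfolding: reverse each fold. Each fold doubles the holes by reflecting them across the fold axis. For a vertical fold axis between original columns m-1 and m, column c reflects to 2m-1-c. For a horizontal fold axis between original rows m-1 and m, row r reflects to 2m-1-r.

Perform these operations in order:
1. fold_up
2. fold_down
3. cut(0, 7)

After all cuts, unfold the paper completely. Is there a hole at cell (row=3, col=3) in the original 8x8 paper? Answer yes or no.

Op 1 fold_up: fold axis h@4; visible region now rows[0,4) x cols[0,8) = 4x8
Op 2 fold_down: fold axis h@2; visible region now rows[2,4) x cols[0,8) = 2x8
Op 3 cut(0, 7): punch at orig (2,7); cuts so far [(2, 7)]; region rows[2,4) x cols[0,8) = 2x8
Unfold 1 (reflect across h@2): 2 holes -> [(1, 7), (2, 7)]
Unfold 2 (reflect across h@4): 4 holes -> [(1, 7), (2, 7), (5, 7), (6, 7)]
Holes: [(1, 7), (2, 7), (5, 7), (6, 7)]

Answer: no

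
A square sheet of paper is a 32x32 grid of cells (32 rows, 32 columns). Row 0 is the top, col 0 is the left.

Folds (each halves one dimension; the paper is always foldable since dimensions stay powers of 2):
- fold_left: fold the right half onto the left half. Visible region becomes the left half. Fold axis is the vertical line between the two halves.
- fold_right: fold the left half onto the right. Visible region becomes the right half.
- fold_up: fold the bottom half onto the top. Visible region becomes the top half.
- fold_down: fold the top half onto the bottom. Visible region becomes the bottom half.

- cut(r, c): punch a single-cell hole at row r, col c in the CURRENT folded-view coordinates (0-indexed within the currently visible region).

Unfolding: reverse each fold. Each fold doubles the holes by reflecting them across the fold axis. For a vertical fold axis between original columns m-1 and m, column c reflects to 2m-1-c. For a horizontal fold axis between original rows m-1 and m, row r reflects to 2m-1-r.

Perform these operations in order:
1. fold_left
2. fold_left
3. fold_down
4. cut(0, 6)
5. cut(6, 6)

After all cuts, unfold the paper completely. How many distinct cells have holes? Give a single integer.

Answer: 16

Derivation:
Op 1 fold_left: fold axis v@16; visible region now rows[0,32) x cols[0,16) = 32x16
Op 2 fold_left: fold axis v@8; visible region now rows[0,32) x cols[0,8) = 32x8
Op 3 fold_down: fold axis h@16; visible region now rows[16,32) x cols[0,8) = 16x8
Op 4 cut(0, 6): punch at orig (16,6); cuts so far [(16, 6)]; region rows[16,32) x cols[0,8) = 16x8
Op 5 cut(6, 6): punch at orig (22,6); cuts so far [(16, 6), (22, 6)]; region rows[16,32) x cols[0,8) = 16x8
Unfold 1 (reflect across h@16): 4 holes -> [(9, 6), (15, 6), (16, 6), (22, 6)]
Unfold 2 (reflect across v@8): 8 holes -> [(9, 6), (9, 9), (15, 6), (15, 9), (16, 6), (16, 9), (22, 6), (22, 9)]
Unfold 3 (reflect across v@16): 16 holes -> [(9, 6), (9, 9), (9, 22), (9, 25), (15, 6), (15, 9), (15, 22), (15, 25), (16, 6), (16, 9), (16, 22), (16, 25), (22, 6), (22, 9), (22, 22), (22, 25)]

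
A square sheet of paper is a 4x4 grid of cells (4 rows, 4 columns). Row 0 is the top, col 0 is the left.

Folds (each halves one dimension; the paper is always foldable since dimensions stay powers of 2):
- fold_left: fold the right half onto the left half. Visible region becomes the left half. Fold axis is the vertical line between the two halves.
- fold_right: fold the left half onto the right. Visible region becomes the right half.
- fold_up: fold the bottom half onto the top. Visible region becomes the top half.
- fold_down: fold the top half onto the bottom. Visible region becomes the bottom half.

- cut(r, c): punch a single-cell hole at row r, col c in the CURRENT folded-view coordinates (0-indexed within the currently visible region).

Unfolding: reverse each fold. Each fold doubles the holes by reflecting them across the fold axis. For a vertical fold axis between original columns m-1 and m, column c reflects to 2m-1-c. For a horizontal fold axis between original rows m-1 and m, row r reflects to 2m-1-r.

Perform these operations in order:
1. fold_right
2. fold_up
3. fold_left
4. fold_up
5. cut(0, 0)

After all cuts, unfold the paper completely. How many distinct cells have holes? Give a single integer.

Op 1 fold_right: fold axis v@2; visible region now rows[0,4) x cols[2,4) = 4x2
Op 2 fold_up: fold axis h@2; visible region now rows[0,2) x cols[2,4) = 2x2
Op 3 fold_left: fold axis v@3; visible region now rows[0,2) x cols[2,3) = 2x1
Op 4 fold_up: fold axis h@1; visible region now rows[0,1) x cols[2,3) = 1x1
Op 5 cut(0, 0): punch at orig (0,2); cuts so far [(0, 2)]; region rows[0,1) x cols[2,3) = 1x1
Unfold 1 (reflect across h@1): 2 holes -> [(0, 2), (1, 2)]
Unfold 2 (reflect across v@3): 4 holes -> [(0, 2), (0, 3), (1, 2), (1, 3)]
Unfold 3 (reflect across h@2): 8 holes -> [(0, 2), (0, 3), (1, 2), (1, 3), (2, 2), (2, 3), (3, 2), (3, 3)]
Unfold 4 (reflect across v@2): 16 holes -> [(0, 0), (0, 1), (0, 2), (0, 3), (1, 0), (1, 1), (1, 2), (1, 3), (2, 0), (2, 1), (2, 2), (2, 3), (3, 0), (3, 1), (3, 2), (3, 3)]

Answer: 16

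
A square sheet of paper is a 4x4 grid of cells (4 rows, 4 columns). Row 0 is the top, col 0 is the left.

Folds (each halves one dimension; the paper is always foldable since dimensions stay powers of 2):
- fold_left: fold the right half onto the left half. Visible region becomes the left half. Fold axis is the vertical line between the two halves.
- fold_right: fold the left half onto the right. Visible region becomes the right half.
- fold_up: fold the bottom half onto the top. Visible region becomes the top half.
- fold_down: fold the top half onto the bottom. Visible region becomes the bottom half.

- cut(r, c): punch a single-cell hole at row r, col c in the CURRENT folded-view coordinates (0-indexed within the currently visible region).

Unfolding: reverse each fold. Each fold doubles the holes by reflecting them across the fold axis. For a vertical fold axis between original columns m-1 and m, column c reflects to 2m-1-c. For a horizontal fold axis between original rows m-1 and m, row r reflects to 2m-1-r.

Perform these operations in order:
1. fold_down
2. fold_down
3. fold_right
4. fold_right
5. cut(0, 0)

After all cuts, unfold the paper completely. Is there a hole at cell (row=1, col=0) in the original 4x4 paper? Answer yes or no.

Answer: yes

Derivation:
Op 1 fold_down: fold axis h@2; visible region now rows[2,4) x cols[0,4) = 2x4
Op 2 fold_down: fold axis h@3; visible region now rows[3,4) x cols[0,4) = 1x4
Op 3 fold_right: fold axis v@2; visible region now rows[3,4) x cols[2,4) = 1x2
Op 4 fold_right: fold axis v@3; visible region now rows[3,4) x cols[3,4) = 1x1
Op 5 cut(0, 0): punch at orig (3,3); cuts so far [(3, 3)]; region rows[3,4) x cols[3,4) = 1x1
Unfold 1 (reflect across v@3): 2 holes -> [(3, 2), (3, 3)]
Unfold 2 (reflect across v@2): 4 holes -> [(3, 0), (3, 1), (3, 2), (3, 3)]
Unfold 3 (reflect across h@3): 8 holes -> [(2, 0), (2, 1), (2, 2), (2, 3), (3, 0), (3, 1), (3, 2), (3, 3)]
Unfold 4 (reflect across h@2): 16 holes -> [(0, 0), (0, 1), (0, 2), (0, 3), (1, 0), (1, 1), (1, 2), (1, 3), (2, 0), (2, 1), (2, 2), (2, 3), (3, 0), (3, 1), (3, 2), (3, 3)]
Holes: [(0, 0), (0, 1), (0, 2), (0, 3), (1, 0), (1, 1), (1, 2), (1, 3), (2, 0), (2, 1), (2, 2), (2, 3), (3, 0), (3, 1), (3, 2), (3, 3)]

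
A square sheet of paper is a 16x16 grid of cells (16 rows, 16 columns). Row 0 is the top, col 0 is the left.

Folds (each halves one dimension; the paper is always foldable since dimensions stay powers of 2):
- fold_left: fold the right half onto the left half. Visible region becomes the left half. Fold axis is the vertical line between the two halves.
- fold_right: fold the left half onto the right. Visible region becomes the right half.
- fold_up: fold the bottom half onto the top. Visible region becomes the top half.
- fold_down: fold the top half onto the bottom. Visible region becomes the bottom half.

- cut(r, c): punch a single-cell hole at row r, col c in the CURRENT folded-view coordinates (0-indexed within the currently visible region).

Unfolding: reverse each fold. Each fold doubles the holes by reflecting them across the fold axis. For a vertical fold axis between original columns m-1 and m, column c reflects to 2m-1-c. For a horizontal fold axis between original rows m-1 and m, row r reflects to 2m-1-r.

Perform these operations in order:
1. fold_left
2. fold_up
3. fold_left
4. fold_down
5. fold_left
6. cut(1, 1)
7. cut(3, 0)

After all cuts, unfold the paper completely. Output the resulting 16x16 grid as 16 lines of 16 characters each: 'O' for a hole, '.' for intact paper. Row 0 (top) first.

Answer: O..OO..OO..OO..O
................
.OO..OO..OO..OO.
................
................
.OO..OO..OO..OO.
................
O..OO..OO..OO..O
O..OO..OO..OO..O
................
.OO..OO..OO..OO.
................
................
.OO..OO..OO..OO.
................
O..OO..OO..OO..O

Derivation:
Op 1 fold_left: fold axis v@8; visible region now rows[0,16) x cols[0,8) = 16x8
Op 2 fold_up: fold axis h@8; visible region now rows[0,8) x cols[0,8) = 8x8
Op 3 fold_left: fold axis v@4; visible region now rows[0,8) x cols[0,4) = 8x4
Op 4 fold_down: fold axis h@4; visible region now rows[4,8) x cols[0,4) = 4x4
Op 5 fold_left: fold axis v@2; visible region now rows[4,8) x cols[0,2) = 4x2
Op 6 cut(1, 1): punch at orig (5,1); cuts so far [(5, 1)]; region rows[4,8) x cols[0,2) = 4x2
Op 7 cut(3, 0): punch at orig (7,0); cuts so far [(5, 1), (7, 0)]; region rows[4,8) x cols[0,2) = 4x2
Unfold 1 (reflect across v@2): 4 holes -> [(5, 1), (5, 2), (7, 0), (7, 3)]
Unfold 2 (reflect across h@4): 8 holes -> [(0, 0), (0, 3), (2, 1), (2, 2), (5, 1), (5, 2), (7, 0), (7, 3)]
Unfold 3 (reflect across v@4): 16 holes -> [(0, 0), (0, 3), (0, 4), (0, 7), (2, 1), (2, 2), (2, 5), (2, 6), (5, 1), (5, 2), (5, 5), (5, 6), (7, 0), (7, 3), (7, 4), (7, 7)]
Unfold 4 (reflect across h@8): 32 holes -> [(0, 0), (0, 3), (0, 4), (0, 7), (2, 1), (2, 2), (2, 5), (2, 6), (5, 1), (5, 2), (5, 5), (5, 6), (7, 0), (7, 3), (7, 4), (7, 7), (8, 0), (8, 3), (8, 4), (8, 7), (10, 1), (10, 2), (10, 5), (10, 6), (13, 1), (13, 2), (13, 5), (13, 6), (15, 0), (15, 3), (15, 4), (15, 7)]
Unfold 5 (reflect across v@8): 64 holes -> [(0, 0), (0, 3), (0, 4), (0, 7), (0, 8), (0, 11), (0, 12), (0, 15), (2, 1), (2, 2), (2, 5), (2, 6), (2, 9), (2, 10), (2, 13), (2, 14), (5, 1), (5, 2), (5, 5), (5, 6), (5, 9), (5, 10), (5, 13), (5, 14), (7, 0), (7, 3), (7, 4), (7, 7), (7, 8), (7, 11), (7, 12), (7, 15), (8, 0), (8, 3), (8, 4), (8, 7), (8, 8), (8, 11), (8, 12), (8, 15), (10, 1), (10, 2), (10, 5), (10, 6), (10, 9), (10, 10), (10, 13), (10, 14), (13, 1), (13, 2), (13, 5), (13, 6), (13, 9), (13, 10), (13, 13), (13, 14), (15, 0), (15, 3), (15, 4), (15, 7), (15, 8), (15, 11), (15, 12), (15, 15)]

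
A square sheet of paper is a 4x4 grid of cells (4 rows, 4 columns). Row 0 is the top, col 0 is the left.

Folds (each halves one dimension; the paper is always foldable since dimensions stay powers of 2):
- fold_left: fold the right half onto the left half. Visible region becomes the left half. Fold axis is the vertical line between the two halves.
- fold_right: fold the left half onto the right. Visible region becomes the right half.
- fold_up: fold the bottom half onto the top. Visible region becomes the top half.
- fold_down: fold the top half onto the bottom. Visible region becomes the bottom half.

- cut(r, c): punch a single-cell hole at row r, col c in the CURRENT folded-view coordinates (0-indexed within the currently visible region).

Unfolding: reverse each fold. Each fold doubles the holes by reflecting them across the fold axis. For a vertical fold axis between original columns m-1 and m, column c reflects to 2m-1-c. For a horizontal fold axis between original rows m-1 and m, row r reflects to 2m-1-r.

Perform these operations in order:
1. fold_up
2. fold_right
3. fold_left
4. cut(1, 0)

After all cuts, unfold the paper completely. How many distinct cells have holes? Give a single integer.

Op 1 fold_up: fold axis h@2; visible region now rows[0,2) x cols[0,4) = 2x4
Op 2 fold_right: fold axis v@2; visible region now rows[0,2) x cols[2,4) = 2x2
Op 3 fold_left: fold axis v@3; visible region now rows[0,2) x cols[2,3) = 2x1
Op 4 cut(1, 0): punch at orig (1,2); cuts so far [(1, 2)]; region rows[0,2) x cols[2,3) = 2x1
Unfold 1 (reflect across v@3): 2 holes -> [(1, 2), (1, 3)]
Unfold 2 (reflect across v@2): 4 holes -> [(1, 0), (1, 1), (1, 2), (1, 3)]
Unfold 3 (reflect across h@2): 8 holes -> [(1, 0), (1, 1), (1, 2), (1, 3), (2, 0), (2, 1), (2, 2), (2, 3)]

Answer: 8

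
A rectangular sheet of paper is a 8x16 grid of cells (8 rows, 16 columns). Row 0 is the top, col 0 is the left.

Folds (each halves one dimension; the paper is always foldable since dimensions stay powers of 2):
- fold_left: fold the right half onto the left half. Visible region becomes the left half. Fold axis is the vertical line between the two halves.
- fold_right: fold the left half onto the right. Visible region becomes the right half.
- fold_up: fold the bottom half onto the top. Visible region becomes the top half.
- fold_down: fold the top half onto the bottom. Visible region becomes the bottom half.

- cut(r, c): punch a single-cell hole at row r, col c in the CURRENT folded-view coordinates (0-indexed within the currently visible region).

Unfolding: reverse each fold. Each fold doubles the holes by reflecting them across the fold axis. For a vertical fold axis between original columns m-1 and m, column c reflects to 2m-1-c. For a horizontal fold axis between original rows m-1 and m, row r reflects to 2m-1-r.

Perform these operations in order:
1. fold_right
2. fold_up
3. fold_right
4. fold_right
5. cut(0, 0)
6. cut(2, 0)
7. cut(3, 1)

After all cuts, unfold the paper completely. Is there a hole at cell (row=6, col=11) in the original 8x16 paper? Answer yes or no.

Answer: no

Derivation:
Op 1 fold_right: fold axis v@8; visible region now rows[0,8) x cols[8,16) = 8x8
Op 2 fold_up: fold axis h@4; visible region now rows[0,4) x cols[8,16) = 4x8
Op 3 fold_right: fold axis v@12; visible region now rows[0,4) x cols[12,16) = 4x4
Op 4 fold_right: fold axis v@14; visible region now rows[0,4) x cols[14,16) = 4x2
Op 5 cut(0, 0): punch at orig (0,14); cuts so far [(0, 14)]; region rows[0,4) x cols[14,16) = 4x2
Op 6 cut(2, 0): punch at orig (2,14); cuts so far [(0, 14), (2, 14)]; region rows[0,4) x cols[14,16) = 4x2
Op 7 cut(3, 1): punch at orig (3,15); cuts so far [(0, 14), (2, 14), (3, 15)]; region rows[0,4) x cols[14,16) = 4x2
Unfold 1 (reflect across v@14): 6 holes -> [(0, 13), (0, 14), (2, 13), (2, 14), (3, 12), (3, 15)]
Unfold 2 (reflect across v@12): 12 holes -> [(0, 9), (0, 10), (0, 13), (0, 14), (2, 9), (2, 10), (2, 13), (2, 14), (3, 8), (3, 11), (3, 12), (3, 15)]
Unfold 3 (reflect across h@4): 24 holes -> [(0, 9), (0, 10), (0, 13), (0, 14), (2, 9), (2, 10), (2, 13), (2, 14), (3, 8), (3, 11), (3, 12), (3, 15), (4, 8), (4, 11), (4, 12), (4, 15), (5, 9), (5, 10), (5, 13), (5, 14), (7, 9), (7, 10), (7, 13), (7, 14)]
Unfold 4 (reflect across v@8): 48 holes -> [(0, 1), (0, 2), (0, 5), (0, 6), (0, 9), (0, 10), (0, 13), (0, 14), (2, 1), (2, 2), (2, 5), (2, 6), (2, 9), (2, 10), (2, 13), (2, 14), (3, 0), (3, 3), (3, 4), (3, 7), (3, 8), (3, 11), (3, 12), (3, 15), (4, 0), (4, 3), (4, 4), (4, 7), (4, 8), (4, 11), (4, 12), (4, 15), (5, 1), (5, 2), (5, 5), (5, 6), (5, 9), (5, 10), (5, 13), (5, 14), (7, 1), (7, 2), (7, 5), (7, 6), (7, 9), (7, 10), (7, 13), (7, 14)]
Holes: [(0, 1), (0, 2), (0, 5), (0, 6), (0, 9), (0, 10), (0, 13), (0, 14), (2, 1), (2, 2), (2, 5), (2, 6), (2, 9), (2, 10), (2, 13), (2, 14), (3, 0), (3, 3), (3, 4), (3, 7), (3, 8), (3, 11), (3, 12), (3, 15), (4, 0), (4, 3), (4, 4), (4, 7), (4, 8), (4, 11), (4, 12), (4, 15), (5, 1), (5, 2), (5, 5), (5, 6), (5, 9), (5, 10), (5, 13), (5, 14), (7, 1), (7, 2), (7, 5), (7, 6), (7, 9), (7, 10), (7, 13), (7, 14)]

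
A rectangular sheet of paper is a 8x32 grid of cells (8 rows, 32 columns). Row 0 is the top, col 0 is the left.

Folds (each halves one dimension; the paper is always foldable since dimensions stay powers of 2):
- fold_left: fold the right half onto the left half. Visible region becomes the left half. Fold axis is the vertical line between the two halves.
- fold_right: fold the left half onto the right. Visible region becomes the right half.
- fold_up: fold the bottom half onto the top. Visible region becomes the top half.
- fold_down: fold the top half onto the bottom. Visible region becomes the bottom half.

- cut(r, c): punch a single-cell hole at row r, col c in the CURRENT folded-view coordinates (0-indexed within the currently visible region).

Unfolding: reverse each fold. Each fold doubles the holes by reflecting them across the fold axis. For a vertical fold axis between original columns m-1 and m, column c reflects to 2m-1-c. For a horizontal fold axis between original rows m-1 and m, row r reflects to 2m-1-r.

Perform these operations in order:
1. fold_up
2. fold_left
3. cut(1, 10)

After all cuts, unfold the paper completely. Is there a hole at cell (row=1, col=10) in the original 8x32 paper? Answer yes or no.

Op 1 fold_up: fold axis h@4; visible region now rows[0,4) x cols[0,32) = 4x32
Op 2 fold_left: fold axis v@16; visible region now rows[0,4) x cols[0,16) = 4x16
Op 3 cut(1, 10): punch at orig (1,10); cuts so far [(1, 10)]; region rows[0,4) x cols[0,16) = 4x16
Unfold 1 (reflect across v@16): 2 holes -> [(1, 10), (1, 21)]
Unfold 2 (reflect across h@4): 4 holes -> [(1, 10), (1, 21), (6, 10), (6, 21)]
Holes: [(1, 10), (1, 21), (6, 10), (6, 21)]

Answer: yes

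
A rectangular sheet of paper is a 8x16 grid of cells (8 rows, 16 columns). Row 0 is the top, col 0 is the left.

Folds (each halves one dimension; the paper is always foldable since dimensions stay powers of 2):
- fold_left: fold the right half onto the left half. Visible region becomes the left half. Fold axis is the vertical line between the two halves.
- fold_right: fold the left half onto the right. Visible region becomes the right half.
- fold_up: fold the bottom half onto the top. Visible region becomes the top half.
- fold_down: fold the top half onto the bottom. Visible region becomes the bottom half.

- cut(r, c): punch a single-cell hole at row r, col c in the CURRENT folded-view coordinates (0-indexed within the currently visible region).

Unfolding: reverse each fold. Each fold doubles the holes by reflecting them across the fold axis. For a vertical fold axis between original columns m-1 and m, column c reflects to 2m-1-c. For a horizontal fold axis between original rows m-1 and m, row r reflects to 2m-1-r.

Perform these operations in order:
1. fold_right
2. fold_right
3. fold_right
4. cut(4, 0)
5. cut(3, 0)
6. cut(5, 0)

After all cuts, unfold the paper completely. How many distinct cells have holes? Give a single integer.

Answer: 24

Derivation:
Op 1 fold_right: fold axis v@8; visible region now rows[0,8) x cols[8,16) = 8x8
Op 2 fold_right: fold axis v@12; visible region now rows[0,8) x cols[12,16) = 8x4
Op 3 fold_right: fold axis v@14; visible region now rows[0,8) x cols[14,16) = 8x2
Op 4 cut(4, 0): punch at orig (4,14); cuts so far [(4, 14)]; region rows[0,8) x cols[14,16) = 8x2
Op 5 cut(3, 0): punch at orig (3,14); cuts so far [(3, 14), (4, 14)]; region rows[0,8) x cols[14,16) = 8x2
Op 6 cut(5, 0): punch at orig (5,14); cuts so far [(3, 14), (4, 14), (5, 14)]; region rows[0,8) x cols[14,16) = 8x2
Unfold 1 (reflect across v@14): 6 holes -> [(3, 13), (3, 14), (4, 13), (4, 14), (5, 13), (5, 14)]
Unfold 2 (reflect across v@12): 12 holes -> [(3, 9), (3, 10), (3, 13), (3, 14), (4, 9), (4, 10), (4, 13), (4, 14), (5, 9), (5, 10), (5, 13), (5, 14)]
Unfold 3 (reflect across v@8): 24 holes -> [(3, 1), (3, 2), (3, 5), (3, 6), (3, 9), (3, 10), (3, 13), (3, 14), (4, 1), (4, 2), (4, 5), (4, 6), (4, 9), (4, 10), (4, 13), (4, 14), (5, 1), (5, 2), (5, 5), (5, 6), (5, 9), (5, 10), (5, 13), (5, 14)]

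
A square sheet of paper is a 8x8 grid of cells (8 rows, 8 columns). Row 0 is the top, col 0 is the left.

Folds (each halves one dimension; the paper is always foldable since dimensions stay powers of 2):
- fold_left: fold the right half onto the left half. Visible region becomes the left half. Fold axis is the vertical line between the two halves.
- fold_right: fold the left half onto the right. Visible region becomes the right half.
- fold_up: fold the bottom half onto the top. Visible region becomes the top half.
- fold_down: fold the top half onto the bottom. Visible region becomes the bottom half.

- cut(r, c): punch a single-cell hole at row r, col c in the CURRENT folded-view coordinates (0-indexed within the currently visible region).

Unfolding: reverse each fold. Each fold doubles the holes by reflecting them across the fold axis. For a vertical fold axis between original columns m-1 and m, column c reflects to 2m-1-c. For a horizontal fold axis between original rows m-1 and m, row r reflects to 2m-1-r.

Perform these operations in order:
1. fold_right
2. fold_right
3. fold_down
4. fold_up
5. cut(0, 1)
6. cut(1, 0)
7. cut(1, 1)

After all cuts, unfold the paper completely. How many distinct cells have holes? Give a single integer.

Op 1 fold_right: fold axis v@4; visible region now rows[0,8) x cols[4,8) = 8x4
Op 2 fold_right: fold axis v@6; visible region now rows[0,8) x cols[6,8) = 8x2
Op 3 fold_down: fold axis h@4; visible region now rows[4,8) x cols[6,8) = 4x2
Op 4 fold_up: fold axis h@6; visible region now rows[4,6) x cols[6,8) = 2x2
Op 5 cut(0, 1): punch at orig (4,7); cuts so far [(4, 7)]; region rows[4,6) x cols[6,8) = 2x2
Op 6 cut(1, 0): punch at orig (5,6); cuts so far [(4, 7), (5, 6)]; region rows[4,6) x cols[6,8) = 2x2
Op 7 cut(1, 1): punch at orig (5,7); cuts so far [(4, 7), (5, 6), (5, 7)]; region rows[4,6) x cols[6,8) = 2x2
Unfold 1 (reflect across h@6): 6 holes -> [(4, 7), (5, 6), (5, 7), (6, 6), (6, 7), (7, 7)]
Unfold 2 (reflect across h@4): 12 holes -> [(0, 7), (1, 6), (1, 7), (2, 6), (2, 7), (3, 7), (4, 7), (5, 6), (5, 7), (6, 6), (6, 7), (7, 7)]
Unfold 3 (reflect across v@6): 24 holes -> [(0, 4), (0, 7), (1, 4), (1, 5), (1, 6), (1, 7), (2, 4), (2, 5), (2, 6), (2, 7), (3, 4), (3, 7), (4, 4), (4, 7), (5, 4), (5, 5), (5, 6), (5, 7), (6, 4), (6, 5), (6, 6), (6, 7), (7, 4), (7, 7)]
Unfold 4 (reflect across v@4): 48 holes -> [(0, 0), (0, 3), (0, 4), (0, 7), (1, 0), (1, 1), (1, 2), (1, 3), (1, 4), (1, 5), (1, 6), (1, 7), (2, 0), (2, 1), (2, 2), (2, 3), (2, 4), (2, 5), (2, 6), (2, 7), (3, 0), (3, 3), (3, 4), (3, 7), (4, 0), (4, 3), (4, 4), (4, 7), (5, 0), (5, 1), (5, 2), (5, 3), (5, 4), (5, 5), (5, 6), (5, 7), (6, 0), (6, 1), (6, 2), (6, 3), (6, 4), (6, 5), (6, 6), (6, 7), (7, 0), (7, 3), (7, 4), (7, 7)]

Answer: 48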